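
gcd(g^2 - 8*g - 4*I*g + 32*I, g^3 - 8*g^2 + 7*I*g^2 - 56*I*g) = g - 8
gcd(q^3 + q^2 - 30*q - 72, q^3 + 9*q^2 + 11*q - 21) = q + 3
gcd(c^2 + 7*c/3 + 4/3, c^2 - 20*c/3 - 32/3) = c + 4/3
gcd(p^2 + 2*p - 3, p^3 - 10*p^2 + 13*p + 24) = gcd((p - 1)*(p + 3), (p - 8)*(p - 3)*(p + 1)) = 1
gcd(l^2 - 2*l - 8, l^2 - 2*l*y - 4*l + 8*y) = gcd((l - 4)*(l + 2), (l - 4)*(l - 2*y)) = l - 4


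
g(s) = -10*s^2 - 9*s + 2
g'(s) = -20*s - 9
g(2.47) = -81.24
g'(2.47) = -58.40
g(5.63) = -365.64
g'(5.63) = -121.60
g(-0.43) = 4.02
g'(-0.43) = -0.40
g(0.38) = -2.86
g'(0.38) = -16.60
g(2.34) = -73.82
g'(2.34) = -55.80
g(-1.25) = -2.38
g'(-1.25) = 16.00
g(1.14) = -21.26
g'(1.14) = -31.80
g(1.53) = -35.18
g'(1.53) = -39.60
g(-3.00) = -61.00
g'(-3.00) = 51.00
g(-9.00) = -727.00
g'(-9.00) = 171.00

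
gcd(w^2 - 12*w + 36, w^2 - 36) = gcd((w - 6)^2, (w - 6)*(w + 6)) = w - 6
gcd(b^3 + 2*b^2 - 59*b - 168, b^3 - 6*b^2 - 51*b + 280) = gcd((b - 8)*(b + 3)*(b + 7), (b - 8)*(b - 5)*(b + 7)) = b^2 - b - 56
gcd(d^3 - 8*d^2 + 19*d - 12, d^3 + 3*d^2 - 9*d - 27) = d - 3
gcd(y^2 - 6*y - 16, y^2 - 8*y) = y - 8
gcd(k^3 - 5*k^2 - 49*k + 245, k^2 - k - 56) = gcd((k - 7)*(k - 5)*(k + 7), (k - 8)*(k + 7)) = k + 7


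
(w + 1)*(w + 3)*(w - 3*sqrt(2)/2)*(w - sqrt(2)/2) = w^4 - 2*sqrt(2)*w^3 + 4*w^3 - 8*sqrt(2)*w^2 + 9*w^2/2 - 6*sqrt(2)*w + 6*w + 9/2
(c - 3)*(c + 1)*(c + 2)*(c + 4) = c^4 + 4*c^3 - 7*c^2 - 34*c - 24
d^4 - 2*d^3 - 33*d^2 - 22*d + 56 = (d - 7)*(d - 1)*(d + 2)*(d + 4)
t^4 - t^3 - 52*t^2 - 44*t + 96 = (t - 8)*(t - 1)*(t + 2)*(t + 6)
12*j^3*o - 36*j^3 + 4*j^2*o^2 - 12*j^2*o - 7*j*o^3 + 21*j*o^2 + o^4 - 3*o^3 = (-6*j + o)*(-2*j + o)*(j + o)*(o - 3)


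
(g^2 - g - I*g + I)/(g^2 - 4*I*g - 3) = (g - 1)/(g - 3*I)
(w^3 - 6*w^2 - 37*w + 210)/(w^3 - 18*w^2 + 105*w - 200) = (w^2 - w - 42)/(w^2 - 13*w + 40)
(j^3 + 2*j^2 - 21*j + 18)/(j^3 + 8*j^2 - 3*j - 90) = (j - 1)/(j + 5)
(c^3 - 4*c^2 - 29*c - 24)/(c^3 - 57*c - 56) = (c + 3)/(c + 7)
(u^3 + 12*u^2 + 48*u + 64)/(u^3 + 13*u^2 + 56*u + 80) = (u + 4)/(u + 5)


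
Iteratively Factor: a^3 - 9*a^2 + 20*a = (a)*(a^2 - 9*a + 20) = a*(a - 5)*(a - 4)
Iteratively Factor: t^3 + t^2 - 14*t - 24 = (t + 3)*(t^2 - 2*t - 8) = (t + 2)*(t + 3)*(t - 4)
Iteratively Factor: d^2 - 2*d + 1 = (d - 1)*(d - 1)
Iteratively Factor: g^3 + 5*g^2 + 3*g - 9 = (g - 1)*(g^2 + 6*g + 9) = (g - 1)*(g + 3)*(g + 3)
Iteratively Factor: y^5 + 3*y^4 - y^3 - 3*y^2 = (y - 1)*(y^4 + 4*y^3 + 3*y^2) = (y - 1)*(y + 3)*(y^3 + y^2) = (y - 1)*(y + 1)*(y + 3)*(y^2) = y*(y - 1)*(y + 1)*(y + 3)*(y)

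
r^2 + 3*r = r*(r + 3)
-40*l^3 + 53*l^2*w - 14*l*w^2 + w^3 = (-8*l + w)*(-5*l + w)*(-l + w)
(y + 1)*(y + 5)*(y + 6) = y^3 + 12*y^2 + 41*y + 30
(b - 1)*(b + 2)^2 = b^3 + 3*b^2 - 4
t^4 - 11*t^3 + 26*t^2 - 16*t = t*(t - 8)*(t - 2)*(t - 1)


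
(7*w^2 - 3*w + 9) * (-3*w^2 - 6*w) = -21*w^4 - 33*w^3 - 9*w^2 - 54*w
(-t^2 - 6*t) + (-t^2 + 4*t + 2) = -2*t^2 - 2*t + 2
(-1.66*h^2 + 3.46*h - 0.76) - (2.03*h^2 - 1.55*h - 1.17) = -3.69*h^2 + 5.01*h + 0.41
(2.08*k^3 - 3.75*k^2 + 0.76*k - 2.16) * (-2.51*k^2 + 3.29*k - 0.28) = -5.2208*k^5 + 16.2557*k^4 - 14.8275*k^3 + 8.972*k^2 - 7.3192*k + 0.6048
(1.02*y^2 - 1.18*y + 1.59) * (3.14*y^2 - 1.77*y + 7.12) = 3.2028*y^4 - 5.5106*y^3 + 14.3436*y^2 - 11.2159*y + 11.3208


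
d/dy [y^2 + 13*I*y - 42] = 2*y + 13*I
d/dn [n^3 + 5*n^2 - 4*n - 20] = 3*n^2 + 10*n - 4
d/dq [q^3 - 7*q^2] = q*(3*q - 14)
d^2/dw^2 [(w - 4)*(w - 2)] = 2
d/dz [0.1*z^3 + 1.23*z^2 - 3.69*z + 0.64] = 0.3*z^2 + 2.46*z - 3.69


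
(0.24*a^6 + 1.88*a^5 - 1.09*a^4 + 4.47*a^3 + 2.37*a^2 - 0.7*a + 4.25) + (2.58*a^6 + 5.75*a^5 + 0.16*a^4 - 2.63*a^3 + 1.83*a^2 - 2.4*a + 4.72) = 2.82*a^6 + 7.63*a^5 - 0.93*a^4 + 1.84*a^3 + 4.2*a^2 - 3.1*a + 8.97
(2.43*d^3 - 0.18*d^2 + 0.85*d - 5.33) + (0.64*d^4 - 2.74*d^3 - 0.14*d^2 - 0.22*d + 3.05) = 0.64*d^4 - 0.31*d^3 - 0.32*d^2 + 0.63*d - 2.28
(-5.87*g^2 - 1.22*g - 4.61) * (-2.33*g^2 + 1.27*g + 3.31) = 13.6771*g^4 - 4.6123*g^3 - 10.2378*g^2 - 9.8929*g - 15.2591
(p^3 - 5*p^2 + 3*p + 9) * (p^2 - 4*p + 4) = p^5 - 9*p^4 + 27*p^3 - 23*p^2 - 24*p + 36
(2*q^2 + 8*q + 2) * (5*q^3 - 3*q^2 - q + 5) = 10*q^5 + 34*q^4 - 16*q^3 - 4*q^2 + 38*q + 10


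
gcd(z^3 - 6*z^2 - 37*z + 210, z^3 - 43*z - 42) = z^2 - z - 42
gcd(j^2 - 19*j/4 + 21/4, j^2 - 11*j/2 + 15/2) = j - 3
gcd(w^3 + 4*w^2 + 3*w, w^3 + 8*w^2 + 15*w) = w^2 + 3*w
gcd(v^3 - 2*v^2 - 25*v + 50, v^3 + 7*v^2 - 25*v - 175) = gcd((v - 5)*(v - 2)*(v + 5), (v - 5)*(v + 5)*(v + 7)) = v^2 - 25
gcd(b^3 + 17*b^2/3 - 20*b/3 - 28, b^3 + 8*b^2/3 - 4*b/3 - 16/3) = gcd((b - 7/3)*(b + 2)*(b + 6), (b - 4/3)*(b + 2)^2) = b + 2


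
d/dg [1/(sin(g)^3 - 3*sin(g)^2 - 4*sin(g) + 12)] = (-3*sin(g)^2 + 6*sin(g) + 4)*cos(g)/(sin(g)^3 - 3*sin(g)^2 - 4*sin(g) + 12)^2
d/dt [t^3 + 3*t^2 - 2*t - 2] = 3*t^2 + 6*t - 2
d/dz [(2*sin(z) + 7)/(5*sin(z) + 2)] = -31*cos(z)/(5*sin(z) + 2)^2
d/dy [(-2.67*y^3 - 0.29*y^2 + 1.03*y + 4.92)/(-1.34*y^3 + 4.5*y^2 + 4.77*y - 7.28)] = (-1.77635683940025e-15*y^5 - 12.4036*y^4 - 22.7114*y^3 + 72.0729*y^2 - 40.0576*y - 30.9668)/(1.7956*y^6 - 12.06*y^5 + 7.4664*y^4 + 62.4404*y^3 - 42.7671*y^2 - 69.4512*y + 52.9984)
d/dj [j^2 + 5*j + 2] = 2*j + 5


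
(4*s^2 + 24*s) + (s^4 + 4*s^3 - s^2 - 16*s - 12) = s^4 + 4*s^3 + 3*s^2 + 8*s - 12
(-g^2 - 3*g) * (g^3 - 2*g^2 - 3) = -g^5 - g^4 + 6*g^3 + 3*g^2 + 9*g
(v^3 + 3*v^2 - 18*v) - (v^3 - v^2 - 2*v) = 4*v^2 - 16*v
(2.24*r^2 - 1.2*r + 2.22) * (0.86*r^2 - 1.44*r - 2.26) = 1.9264*r^4 - 4.2576*r^3 - 1.4252*r^2 - 0.4848*r - 5.0172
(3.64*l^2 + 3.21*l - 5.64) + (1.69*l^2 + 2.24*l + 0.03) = 5.33*l^2 + 5.45*l - 5.61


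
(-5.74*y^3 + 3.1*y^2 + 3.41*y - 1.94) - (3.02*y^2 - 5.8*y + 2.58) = -5.74*y^3 + 0.0800000000000001*y^2 + 9.21*y - 4.52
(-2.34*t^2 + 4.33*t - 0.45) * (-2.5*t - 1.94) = 5.85*t^3 - 6.2854*t^2 - 7.2752*t + 0.873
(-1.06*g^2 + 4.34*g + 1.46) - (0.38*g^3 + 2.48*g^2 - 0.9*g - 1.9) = -0.38*g^3 - 3.54*g^2 + 5.24*g + 3.36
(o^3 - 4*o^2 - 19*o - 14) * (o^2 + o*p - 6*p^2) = o^5 + o^4*p - 4*o^4 - 6*o^3*p^2 - 4*o^3*p - 19*o^3 + 24*o^2*p^2 - 19*o^2*p - 14*o^2 + 114*o*p^2 - 14*o*p + 84*p^2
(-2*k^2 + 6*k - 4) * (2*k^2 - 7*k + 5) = -4*k^4 + 26*k^3 - 60*k^2 + 58*k - 20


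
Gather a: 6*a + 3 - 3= 6*a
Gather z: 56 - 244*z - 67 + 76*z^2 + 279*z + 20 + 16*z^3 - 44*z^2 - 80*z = 16*z^3 + 32*z^2 - 45*z + 9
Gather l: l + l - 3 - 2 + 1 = 2*l - 4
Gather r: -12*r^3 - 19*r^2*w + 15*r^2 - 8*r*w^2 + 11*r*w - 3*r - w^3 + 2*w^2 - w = -12*r^3 + r^2*(15 - 19*w) + r*(-8*w^2 + 11*w - 3) - w^3 + 2*w^2 - w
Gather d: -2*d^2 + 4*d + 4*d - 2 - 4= -2*d^2 + 8*d - 6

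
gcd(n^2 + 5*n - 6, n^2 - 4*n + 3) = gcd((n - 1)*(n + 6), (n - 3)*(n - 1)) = n - 1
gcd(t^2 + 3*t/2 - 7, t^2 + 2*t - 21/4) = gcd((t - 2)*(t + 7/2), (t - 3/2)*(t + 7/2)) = t + 7/2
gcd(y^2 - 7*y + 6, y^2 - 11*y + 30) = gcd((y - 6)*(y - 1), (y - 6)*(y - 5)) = y - 6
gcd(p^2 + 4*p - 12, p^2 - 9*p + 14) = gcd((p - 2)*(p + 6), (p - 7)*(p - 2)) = p - 2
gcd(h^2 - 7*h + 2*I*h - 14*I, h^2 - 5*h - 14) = h - 7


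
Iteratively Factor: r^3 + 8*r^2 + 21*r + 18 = (r + 3)*(r^2 + 5*r + 6) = (r + 3)^2*(r + 2)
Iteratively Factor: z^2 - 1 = (z + 1)*(z - 1)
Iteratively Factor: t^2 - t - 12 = (t + 3)*(t - 4)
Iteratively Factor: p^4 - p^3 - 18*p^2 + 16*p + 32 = (p + 4)*(p^3 - 5*p^2 + 2*p + 8) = (p - 2)*(p + 4)*(p^2 - 3*p - 4) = (p - 2)*(p + 1)*(p + 4)*(p - 4)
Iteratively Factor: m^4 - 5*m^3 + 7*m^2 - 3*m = (m)*(m^3 - 5*m^2 + 7*m - 3) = m*(m - 1)*(m^2 - 4*m + 3) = m*(m - 3)*(m - 1)*(m - 1)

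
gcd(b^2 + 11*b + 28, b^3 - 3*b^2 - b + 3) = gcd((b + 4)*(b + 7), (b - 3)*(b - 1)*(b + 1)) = 1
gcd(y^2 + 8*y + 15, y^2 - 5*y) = 1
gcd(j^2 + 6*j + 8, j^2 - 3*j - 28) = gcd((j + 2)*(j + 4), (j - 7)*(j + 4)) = j + 4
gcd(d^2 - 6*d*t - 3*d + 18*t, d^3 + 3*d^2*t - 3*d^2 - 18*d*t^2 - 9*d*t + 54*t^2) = d - 3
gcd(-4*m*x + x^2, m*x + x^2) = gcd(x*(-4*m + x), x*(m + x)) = x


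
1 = 1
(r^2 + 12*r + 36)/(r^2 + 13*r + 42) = (r + 6)/(r + 7)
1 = 1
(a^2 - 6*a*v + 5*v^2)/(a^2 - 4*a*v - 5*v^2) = (a - v)/(a + v)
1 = 1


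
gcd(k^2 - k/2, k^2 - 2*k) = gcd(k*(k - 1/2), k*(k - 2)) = k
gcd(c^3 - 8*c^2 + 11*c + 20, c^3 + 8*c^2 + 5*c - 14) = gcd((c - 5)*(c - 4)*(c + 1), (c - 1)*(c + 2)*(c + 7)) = 1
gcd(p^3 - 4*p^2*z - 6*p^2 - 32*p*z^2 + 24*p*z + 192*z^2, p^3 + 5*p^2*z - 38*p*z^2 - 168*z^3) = p + 4*z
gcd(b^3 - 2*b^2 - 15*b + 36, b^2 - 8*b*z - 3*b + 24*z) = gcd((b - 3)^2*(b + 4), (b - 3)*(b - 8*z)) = b - 3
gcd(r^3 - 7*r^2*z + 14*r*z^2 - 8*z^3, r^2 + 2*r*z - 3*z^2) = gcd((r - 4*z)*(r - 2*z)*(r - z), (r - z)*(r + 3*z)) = -r + z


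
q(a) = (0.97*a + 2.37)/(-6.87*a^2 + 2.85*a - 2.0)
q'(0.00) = -2.17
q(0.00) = -1.18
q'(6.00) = 0.01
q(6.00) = -0.04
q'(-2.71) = -0.01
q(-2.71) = 0.00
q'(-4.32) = -0.00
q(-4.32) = 0.01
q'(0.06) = -1.95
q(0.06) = -1.31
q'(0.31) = 0.65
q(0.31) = -1.50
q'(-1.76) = -0.06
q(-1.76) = -0.02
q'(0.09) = -1.76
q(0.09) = -1.37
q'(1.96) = 0.16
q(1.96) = -0.19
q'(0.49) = 1.75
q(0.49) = -1.26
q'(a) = (0.97*a + 2.37)*(13.74*a - 2.85)/(-6.87*a^2 + 2.85*a - 2.0)^2 + 0.97/(-6.87*a^2 + 2.85*a - 2.0)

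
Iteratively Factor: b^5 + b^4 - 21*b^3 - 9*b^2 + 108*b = (b)*(b^4 + b^3 - 21*b^2 - 9*b + 108) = b*(b - 3)*(b^3 + 4*b^2 - 9*b - 36) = b*(b - 3)*(b + 3)*(b^2 + b - 12) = b*(b - 3)*(b + 3)*(b + 4)*(b - 3)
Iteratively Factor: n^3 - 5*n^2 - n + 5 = (n - 1)*(n^2 - 4*n - 5) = (n - 5)*(n - 1)*(n + 1)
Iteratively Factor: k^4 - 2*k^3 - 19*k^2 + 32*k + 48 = (k - 4)*(k^3 + 2*k^2 - 11*k - 12) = (k - 4)*(k + 1)*(k^2 + k - 12) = (k - 4)*(k - 3)*(k + 1)*(k + 4)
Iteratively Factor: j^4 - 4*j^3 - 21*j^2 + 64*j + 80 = (j - 4)*(j^3 - 21*j - 20) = (j - 5)*(j - 4)*(j^2 + 5*j + 4) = (j - 5)*(j - 4)*(j + 1)*(j + 4)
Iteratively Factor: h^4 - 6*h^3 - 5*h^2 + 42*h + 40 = (h - 4)*(h^3 - 2*h^2 - 13*h - 10) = (h - 4)*(h + 2)*(h^2 - 4*h - 5) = (h - 4)*(h + 1)*(h + 2)*(h - 5)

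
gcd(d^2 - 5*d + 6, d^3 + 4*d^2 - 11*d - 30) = d - 3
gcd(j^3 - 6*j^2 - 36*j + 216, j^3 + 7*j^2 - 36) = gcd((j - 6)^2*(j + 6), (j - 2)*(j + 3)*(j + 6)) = j + 6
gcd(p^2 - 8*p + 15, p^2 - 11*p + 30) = p - 5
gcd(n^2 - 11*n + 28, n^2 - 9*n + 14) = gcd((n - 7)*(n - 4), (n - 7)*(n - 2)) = n - 7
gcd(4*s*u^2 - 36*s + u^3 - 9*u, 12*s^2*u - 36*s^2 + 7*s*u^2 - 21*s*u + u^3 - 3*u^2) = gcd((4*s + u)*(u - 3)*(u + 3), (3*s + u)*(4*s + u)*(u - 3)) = 4*s*u - 12*s + u^2 - 3*u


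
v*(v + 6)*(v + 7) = v^3 + 13*v^2 + 42*v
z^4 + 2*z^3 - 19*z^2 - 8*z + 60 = (z - 3)*(z - 2)*(z + 2)*(z + 5)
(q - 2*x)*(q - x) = q^2 - 3*q*x + 2*x^2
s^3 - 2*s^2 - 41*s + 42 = (s - 7)*(s - 1)*(s + 6)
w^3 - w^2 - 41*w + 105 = (w - 5)*(w - 3)*(w + 7)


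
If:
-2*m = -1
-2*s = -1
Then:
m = 1/2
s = 1/2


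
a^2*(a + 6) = a^3 + 6*a^2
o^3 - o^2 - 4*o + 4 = (o - 2)*(o - 1)*(o + 2)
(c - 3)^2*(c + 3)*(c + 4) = c^4 + c^3 - 21*c^2 - 9*c + 108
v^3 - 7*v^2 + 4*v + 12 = (v - 6)*(v - 2)*(v + 1)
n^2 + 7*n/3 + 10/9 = (n + 2/3)*(n + 5/3)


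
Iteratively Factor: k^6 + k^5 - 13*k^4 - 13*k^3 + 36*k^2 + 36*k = (k - 2)*(k^5 + 3*k^4 - 7*k^3 - 27*k^2 - 18*k) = (k - 3)*(k - 2)*(k^4 + 6*k^3 + 11*k^2 + 6*k) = (k - 3)*(k - 2)*(k + 2)*(k^3 + 4*k^2 + 3*k) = (k - 3)*(k - 2)*(k + 1)*(k + 2)*(k^2 + 3*k) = (k - 3)*(k - 2)*(k + 1)*(k + 2)*(k + 3)*(k)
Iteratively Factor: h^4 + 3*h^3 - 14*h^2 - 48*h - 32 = (h - 4)*(h^3 + 7*h^2 + 14*h + 8) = (h - 4)*(h + 1)*(h^2 + 6*h + 8) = (h - 4)*(h + 1)*(h + 4)*(h + 2)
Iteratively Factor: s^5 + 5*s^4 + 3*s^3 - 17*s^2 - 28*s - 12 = (s + 3)*(s^4 + 2*s^3 - 3*s^2 - 8*s - 4) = (s + 1)*(s + 3)*(s^3 + s^2 - 4*s - 4) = (s - 2)*(s + 1)*(s + 3)*(s^2 + 3*s + 2) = (s - 2)*(s + 1)*(s + 2)*(s + 3)*(s + 1)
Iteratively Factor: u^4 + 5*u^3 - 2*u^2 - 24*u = (u - 2)*(u^3 + 7*u^2 + 12*u) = u*(u - 2)*(u^2 + 7*u + 12) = u*(u - 2)*(u + 4)*(u + 3)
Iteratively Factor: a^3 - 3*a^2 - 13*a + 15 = (a - 5)*(a^2 + 2*a - 3) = (a - 5)*(a - 1)*(a + 3)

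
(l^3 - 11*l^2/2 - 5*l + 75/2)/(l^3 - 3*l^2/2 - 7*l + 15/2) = (l - 5)/(l - 1)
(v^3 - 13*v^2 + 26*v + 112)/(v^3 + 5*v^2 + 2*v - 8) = (v^2 - 15*v + 56)/(v^2 + 3*v - 4)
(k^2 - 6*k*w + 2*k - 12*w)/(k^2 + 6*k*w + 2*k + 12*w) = (k - 6*w)/(k + 6*w)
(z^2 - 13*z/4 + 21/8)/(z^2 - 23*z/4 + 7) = (z - 3/2)/(z - 4)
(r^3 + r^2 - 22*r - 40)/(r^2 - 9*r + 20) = (r^2 + 6*r + 8)/(r - 4)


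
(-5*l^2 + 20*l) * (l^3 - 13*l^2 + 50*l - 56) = -5*l^5 + 85*l^4 - 510*l^3 + 1280*l^2 - 1120*l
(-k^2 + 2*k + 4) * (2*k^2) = -2*k^4 + 4*k^3 + 8*k^2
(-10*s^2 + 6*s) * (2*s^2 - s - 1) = -20*s^4 + 22*s^3 + 4*s^2 - 6*s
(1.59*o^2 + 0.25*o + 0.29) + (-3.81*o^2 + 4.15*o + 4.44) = -2.22*o^2 + 4.4*o + 4.73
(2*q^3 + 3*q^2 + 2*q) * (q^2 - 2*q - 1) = 2*q^5 - q^4 - 6*q^3 - 7*q^2 - 2*q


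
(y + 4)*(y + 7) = y^2 + 11*y + 28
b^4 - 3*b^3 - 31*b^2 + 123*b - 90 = (b - 5)*(b - 3)*(b - 1)*(b + 6)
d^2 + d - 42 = (d - 6)*(d + 7)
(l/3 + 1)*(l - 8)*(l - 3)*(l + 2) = l^4/3 - 2*l^3 - 25*l^2/3 + 18*l + 48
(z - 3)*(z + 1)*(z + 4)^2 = z^4 + 6*z^3 - 3*z^2 - 56*z - 48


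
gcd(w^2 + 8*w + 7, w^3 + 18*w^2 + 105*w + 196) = w + 7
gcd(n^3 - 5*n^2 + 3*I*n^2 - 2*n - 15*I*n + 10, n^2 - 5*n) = n - 5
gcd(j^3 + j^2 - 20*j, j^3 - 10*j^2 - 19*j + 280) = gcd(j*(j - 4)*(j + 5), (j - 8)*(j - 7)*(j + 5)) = j + 5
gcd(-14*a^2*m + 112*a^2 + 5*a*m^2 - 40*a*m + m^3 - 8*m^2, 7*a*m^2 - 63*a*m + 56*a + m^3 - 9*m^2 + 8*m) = 7*a*m - 56*a + m^2 - 8*m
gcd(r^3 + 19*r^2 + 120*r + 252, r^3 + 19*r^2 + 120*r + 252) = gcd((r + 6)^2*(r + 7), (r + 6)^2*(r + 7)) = r^3 + 19*r^2 + 120*r + 252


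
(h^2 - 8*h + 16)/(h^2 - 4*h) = (h - 4)/h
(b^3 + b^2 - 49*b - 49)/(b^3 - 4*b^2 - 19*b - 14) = (b + 7)/(b + 2)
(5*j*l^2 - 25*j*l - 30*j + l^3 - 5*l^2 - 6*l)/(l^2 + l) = 5*j - 30*j/l + l - 6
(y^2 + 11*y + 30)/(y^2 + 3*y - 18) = (y + 5)/(y - 3)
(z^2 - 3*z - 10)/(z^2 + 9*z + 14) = (z - 5)/(z + 7)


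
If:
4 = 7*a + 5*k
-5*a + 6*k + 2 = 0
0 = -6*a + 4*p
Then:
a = 34/67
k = 6/67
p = 51/67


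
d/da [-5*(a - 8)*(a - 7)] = 75 - 10*a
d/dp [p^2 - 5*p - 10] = 2*p - 5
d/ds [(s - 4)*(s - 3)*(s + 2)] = 3*s^2 - 10*s - 2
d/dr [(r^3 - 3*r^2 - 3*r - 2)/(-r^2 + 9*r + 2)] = (-r^4 + 18*r^3 - 24*r^2 - 16*r + 12)/(r^4 - 18*r^3 + 77*r^2 + 36*r + 4)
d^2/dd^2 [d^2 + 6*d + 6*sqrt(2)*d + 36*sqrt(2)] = 2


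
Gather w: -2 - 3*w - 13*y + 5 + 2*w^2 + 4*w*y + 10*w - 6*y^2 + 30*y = 2*w^2 + w*(4*y + 7) - 6*y^2 + 17*y + 3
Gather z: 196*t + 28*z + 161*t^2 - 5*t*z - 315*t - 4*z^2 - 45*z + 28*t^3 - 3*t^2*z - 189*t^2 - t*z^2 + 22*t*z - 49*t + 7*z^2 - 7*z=28*t^3 - 28*t^2 - 168*t + z^2*(3 - t) + z*(-3*t^2 + 17*t - 24)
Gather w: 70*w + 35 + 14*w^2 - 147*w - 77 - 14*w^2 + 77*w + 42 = 0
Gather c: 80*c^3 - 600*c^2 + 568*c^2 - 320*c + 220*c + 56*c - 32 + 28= 80*c^3 - 32*c^2 - 44*c - 4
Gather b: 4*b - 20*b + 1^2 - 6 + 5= -16*b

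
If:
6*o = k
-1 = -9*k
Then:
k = 1/9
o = 1/54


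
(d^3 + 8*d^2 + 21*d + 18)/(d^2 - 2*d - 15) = (d^2 + 5*d + 6)/(d - 5)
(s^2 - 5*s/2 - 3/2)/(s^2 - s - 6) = (s + 1/2)/(s + 2)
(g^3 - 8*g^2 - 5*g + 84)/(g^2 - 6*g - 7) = (g^2 - g - 12)/(g + 1)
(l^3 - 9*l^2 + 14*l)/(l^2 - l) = (l^2 - 9*l + 14)/(l - 1)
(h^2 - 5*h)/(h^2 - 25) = h/(h + 5)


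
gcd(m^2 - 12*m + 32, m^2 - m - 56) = m - 8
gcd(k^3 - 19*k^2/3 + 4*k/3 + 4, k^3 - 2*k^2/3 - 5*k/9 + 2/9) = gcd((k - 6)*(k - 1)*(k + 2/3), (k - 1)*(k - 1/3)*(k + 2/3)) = k^2 - k/3 - 2/3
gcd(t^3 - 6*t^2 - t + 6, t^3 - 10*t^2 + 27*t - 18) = t^2 - 7*t + 6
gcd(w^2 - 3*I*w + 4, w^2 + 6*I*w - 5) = w + I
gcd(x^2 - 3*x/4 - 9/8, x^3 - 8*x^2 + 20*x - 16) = 1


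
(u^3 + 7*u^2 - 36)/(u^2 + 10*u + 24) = (u^2 + u - 6)/(u + 4)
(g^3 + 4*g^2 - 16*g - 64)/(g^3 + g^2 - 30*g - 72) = (g^2 - 16)/(g^2 - 3*g - 18)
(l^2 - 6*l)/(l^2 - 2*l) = (l - 6)/(l - 2)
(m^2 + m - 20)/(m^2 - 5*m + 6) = (m^2 + m - 20)/(m^2 - 5*m + 6)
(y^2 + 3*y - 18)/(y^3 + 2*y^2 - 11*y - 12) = (y + 6)/(y^2 + 5*y + 4)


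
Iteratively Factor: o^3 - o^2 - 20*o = (o - 5)*(o^2 + 4*o) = o*(o - 5)*(o + 4)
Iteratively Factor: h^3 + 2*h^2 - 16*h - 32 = (h + 4)*(h^2 - 2*h - 8) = (h + 2)*(h + 4)*(h - 4)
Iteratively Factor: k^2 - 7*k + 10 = (k - 2)*(k - 5)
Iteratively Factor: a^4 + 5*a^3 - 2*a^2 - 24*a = (a + 4)*(a^3 + a^2 - 6*a) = (a - 2)*(a + 4)*(a^2 + 3*a) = (a - 2)*(a + 3)*(a + 4)*(a)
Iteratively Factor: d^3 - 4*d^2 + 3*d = (d)*(d^2 - 4*d + 3) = d*(d - 1)*(d - 3)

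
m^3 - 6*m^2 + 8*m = m*(m - 4)*(m - 2)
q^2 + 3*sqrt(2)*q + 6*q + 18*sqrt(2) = (q + 6)*(q + 3*sqrt(2))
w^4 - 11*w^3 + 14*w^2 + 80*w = w*(w - 8)*(w - 5)*(w + 2)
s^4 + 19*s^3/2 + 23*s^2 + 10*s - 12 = (s - 1/2)*(s + 2)^2*(s + 6)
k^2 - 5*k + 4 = (k - 4)*(k - 1)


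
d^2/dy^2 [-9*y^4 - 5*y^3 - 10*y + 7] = 6*y*(-18*y - 5)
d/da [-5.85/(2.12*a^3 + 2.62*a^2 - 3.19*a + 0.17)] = (37.206*a^2 + 30.654*a - 18.6615)/(2.12*a^3 + 2.62*a^2 - 3.19*a + 0.17)^2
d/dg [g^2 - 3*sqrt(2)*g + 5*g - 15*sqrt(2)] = 2*g - 3*sqrt(2) + 5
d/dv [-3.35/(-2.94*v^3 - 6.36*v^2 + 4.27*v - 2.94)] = (-29.547*v^2 - 42.612*v + 14.3045)/(2.94*v^3 + 6.36*v^2 - 4.27*v + 2.94)^2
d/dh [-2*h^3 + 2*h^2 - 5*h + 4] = -6*h^2 + 4*h - 5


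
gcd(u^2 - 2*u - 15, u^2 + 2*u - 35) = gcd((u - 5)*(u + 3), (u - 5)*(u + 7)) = u - 5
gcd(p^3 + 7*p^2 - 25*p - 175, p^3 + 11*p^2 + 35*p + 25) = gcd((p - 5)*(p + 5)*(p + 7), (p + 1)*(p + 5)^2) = p + 5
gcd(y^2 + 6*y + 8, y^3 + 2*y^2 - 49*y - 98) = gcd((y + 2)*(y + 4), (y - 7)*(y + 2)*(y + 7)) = y + 2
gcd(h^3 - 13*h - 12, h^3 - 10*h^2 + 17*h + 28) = h^2 - 3*h - 4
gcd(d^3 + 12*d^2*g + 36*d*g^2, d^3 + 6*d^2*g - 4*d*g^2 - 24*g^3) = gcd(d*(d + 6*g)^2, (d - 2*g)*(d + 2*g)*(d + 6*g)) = d + 6*g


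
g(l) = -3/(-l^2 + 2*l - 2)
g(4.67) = 0.21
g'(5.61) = -0.06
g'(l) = -3*(2*l - 2)/(-l^2 + 2*l - 2)^2 = 6*(1 - l)/(l^2 - 2*l + 2)^2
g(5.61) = 0.13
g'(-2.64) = 0.11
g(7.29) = 0.07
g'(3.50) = -0.29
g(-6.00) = 0.06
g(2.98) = 0.61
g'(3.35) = -0.33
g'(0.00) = 1.50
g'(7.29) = -0.02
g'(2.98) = -0.49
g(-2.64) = 0.21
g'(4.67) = -0.11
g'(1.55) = -1.95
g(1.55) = 2.30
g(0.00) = 1.50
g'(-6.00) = 0.02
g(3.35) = 0.46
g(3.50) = 0.41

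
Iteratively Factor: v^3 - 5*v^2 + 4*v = (v - 4)*(v^2 - v) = v*(v - 4)*(v - 1)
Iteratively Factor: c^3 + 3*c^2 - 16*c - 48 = (c - 4)*(c^2 + 7*c + 12) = (c - 4)*(c + 3)*(c + 4)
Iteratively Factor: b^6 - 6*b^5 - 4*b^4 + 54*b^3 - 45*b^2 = (b)*(b^5 - 6*b^4 - 4*b^3 + 54*b^2 - 45*b) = b*(b - 1)*(b^4 - 5*b^3 - 9*b^2 + 45*b) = b*(b - 5)*(b - 1)*(b^3 - 9*b) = b*(b - 5)*(b - 1)*(b + 3)*(b^2 - 3*b) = b^2*(b - 5)*(b - 1)*(b + 3)*(b - 3)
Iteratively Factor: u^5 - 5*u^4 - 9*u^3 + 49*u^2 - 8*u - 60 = (u + 3)*(u^4 - 8*u^3 + 15*u^2 + 4*u - 20) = (u - 2)*(u + 3)*(u^3 - 6*u^2 + 3*u + 10) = (u - 2)*(u + 1)*(u + 3)*(u^2 - 7*u + 10) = (u - 2)^2*(u + 1)*(u + 3)*(u - 5)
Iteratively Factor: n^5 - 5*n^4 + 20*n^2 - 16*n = (n - 4)*(n^4 - n^3 - 4*n^2 + 4*n) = (n - 4)*(n + 2)*(n^3 - 3*n^2 + 2*n) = (n - 4)*(n - 1)*(n + 2)*(n^2 - 2*n) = n*(n - 4)*(n - 1)*(n + 2)*(n - 2)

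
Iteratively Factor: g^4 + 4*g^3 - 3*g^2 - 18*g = (g + 3)*(g^3 + g^2 - 6*g) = g*(g + 3)*(g^2 + g - 6) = g*(g - 2)*(g + 3)*(g + 3)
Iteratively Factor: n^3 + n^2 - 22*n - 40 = (n - 5)*(n^2 + 6*n + 8) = (n - 5)*(n + 4)*(n + 2)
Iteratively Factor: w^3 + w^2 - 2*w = (w - 1)*(w^2 + 2*w) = (w - 1)*(w + 2)*(w)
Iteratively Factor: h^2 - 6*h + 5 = (h - 1)*(h - 5)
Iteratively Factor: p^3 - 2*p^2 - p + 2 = (p - 1)*(p^2 - p - 2) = (p - 1)*(p + 1)*(p - 2)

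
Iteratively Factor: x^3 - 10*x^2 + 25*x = (x)*(x^2 - 10*x + 25) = x*(x - 5)*(x - 5)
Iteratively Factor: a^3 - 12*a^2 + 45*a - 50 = (a - 2)*(a^2 - 10*a + 25) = (a - 5)*(a - 2)*(a - 5)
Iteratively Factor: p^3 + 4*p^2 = (p)*(p^2 + 4*p) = p^2*(p + 4)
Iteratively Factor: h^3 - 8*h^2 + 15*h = (h - 3)*(h^2 - 5*h) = (h - 5)*(h - 3)*(h)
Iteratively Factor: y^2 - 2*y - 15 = (y + 3)*(y - 5)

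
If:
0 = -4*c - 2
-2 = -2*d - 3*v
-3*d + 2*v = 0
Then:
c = -1/2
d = 4/13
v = 6/13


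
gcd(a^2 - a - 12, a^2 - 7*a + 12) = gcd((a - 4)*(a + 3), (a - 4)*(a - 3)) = a - 4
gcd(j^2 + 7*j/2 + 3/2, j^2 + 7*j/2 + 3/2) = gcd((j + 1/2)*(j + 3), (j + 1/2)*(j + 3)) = j^2 + 7*j/2 + 3/2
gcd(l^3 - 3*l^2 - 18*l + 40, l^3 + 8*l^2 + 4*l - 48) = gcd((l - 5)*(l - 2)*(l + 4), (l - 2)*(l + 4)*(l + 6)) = l^2 + 2*l - 8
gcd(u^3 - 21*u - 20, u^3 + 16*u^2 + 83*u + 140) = u + 4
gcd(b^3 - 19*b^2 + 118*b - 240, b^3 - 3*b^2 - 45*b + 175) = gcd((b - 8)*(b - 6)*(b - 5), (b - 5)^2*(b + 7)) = b - 5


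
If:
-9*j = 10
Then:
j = -10/9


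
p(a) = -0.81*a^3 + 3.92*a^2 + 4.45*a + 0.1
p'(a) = -2.43*a^2 + 7.84*a + 4.45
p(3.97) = 28.87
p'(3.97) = -2.72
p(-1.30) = 2.72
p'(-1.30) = -9.85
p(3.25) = 28.16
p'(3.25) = 4.26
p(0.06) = 0.38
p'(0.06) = 4.91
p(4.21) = 27.87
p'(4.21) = -5.61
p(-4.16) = 107.74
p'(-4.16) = -70.22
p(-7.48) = 525.13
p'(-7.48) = -190.15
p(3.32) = 28.44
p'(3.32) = 3.69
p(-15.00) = 3549.10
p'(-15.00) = -659.90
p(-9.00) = 868.06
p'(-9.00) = -262.94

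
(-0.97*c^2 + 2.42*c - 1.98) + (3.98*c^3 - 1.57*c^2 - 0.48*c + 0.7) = 3.98*c^3 - 2.54*c^2 + 1.94*c - 1.28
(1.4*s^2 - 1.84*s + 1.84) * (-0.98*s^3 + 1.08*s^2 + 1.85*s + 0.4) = -1.372*s^5 + 3.3152*s^4 - 1.2004*s^3 - 0.8568*s^2 + 2.668*s + 0.736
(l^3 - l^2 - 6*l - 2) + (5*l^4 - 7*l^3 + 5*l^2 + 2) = 5*l^4 - 6*l^3 + 4*l^2 - 6*l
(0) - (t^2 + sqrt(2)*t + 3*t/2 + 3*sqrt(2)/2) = -t^2 - 3*t/2 - sqrt(2)*t - 3*sqrt(2)/2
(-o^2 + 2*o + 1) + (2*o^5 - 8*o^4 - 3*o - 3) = 2*o^5 - 8*o^4 - o^2 - o - 2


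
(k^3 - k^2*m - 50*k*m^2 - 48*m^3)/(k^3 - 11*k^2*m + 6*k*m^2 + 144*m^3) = (k^2 + 7*k*m + 6*m^2)/(k^2 - 3*k*m - 18*m^2)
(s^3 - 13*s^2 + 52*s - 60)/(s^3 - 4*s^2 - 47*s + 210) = (s - 2)/(s + 7)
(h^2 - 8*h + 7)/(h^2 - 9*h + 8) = (h - 7)/(h - 8)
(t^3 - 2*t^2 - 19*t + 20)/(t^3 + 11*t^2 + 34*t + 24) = (t^2 - 6*t + 5)/(t^2 + 7*t + 6)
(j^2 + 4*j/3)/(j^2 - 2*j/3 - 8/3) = j/(j - 2)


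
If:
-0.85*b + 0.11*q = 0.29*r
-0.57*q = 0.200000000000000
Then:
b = -0.341176470588235*r - 0.0454076367389061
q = -0.35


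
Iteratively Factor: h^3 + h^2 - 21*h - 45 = (h + 3)*(h^2 - 2*h - 15) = (h + 3)^2*(h - 5)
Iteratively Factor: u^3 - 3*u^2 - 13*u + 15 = (u - 1)*(u^2 - 2*u - 15) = (u - 1)*(u + 3)*(u - 5)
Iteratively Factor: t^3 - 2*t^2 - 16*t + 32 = (t - 4)*(t^2 + 2*t - 8) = (t - 4)*(t + 4)*(t - 2)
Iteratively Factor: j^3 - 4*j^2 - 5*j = (j + 1)*(j^2 - 5*j) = j*(j + 1)*(j - 5)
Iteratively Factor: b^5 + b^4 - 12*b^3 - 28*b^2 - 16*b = (b + 2)*(b^4 - b^3 - 10*b^2 - 8*b) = (b + 1)*(b + 2)*(b^3 - 2*b^2 - 8*b) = (b - 4)*(b + 1)*(b + 2)*(b^2 + 2*b) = (b - 4)*(b + 1)*(b + 2)^2*(b)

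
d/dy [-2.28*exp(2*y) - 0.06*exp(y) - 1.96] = (-4.56*exp(y) - 0.06)*exp(y)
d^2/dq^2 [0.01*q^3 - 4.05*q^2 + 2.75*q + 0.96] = 0.06*q - 8.1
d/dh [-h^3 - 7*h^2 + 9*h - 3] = -3*h^2 - 14*h + 9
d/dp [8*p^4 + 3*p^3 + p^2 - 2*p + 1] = 32*p^3 + 9*p^2 + 2*p - 2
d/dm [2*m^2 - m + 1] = 4*m - 1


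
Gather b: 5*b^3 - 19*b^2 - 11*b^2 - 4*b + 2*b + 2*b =5*b^3 - 30*b^2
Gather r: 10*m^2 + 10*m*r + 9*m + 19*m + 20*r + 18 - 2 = 10*m^2 + 28*m + r*(10*m + 20) + 16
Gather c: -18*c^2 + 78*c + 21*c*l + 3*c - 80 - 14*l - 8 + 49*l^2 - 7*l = -18*c^2 + c*(21*l + 81) + 49*l^2 - 21*l - 88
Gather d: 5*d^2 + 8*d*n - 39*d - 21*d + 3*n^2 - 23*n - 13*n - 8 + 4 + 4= 5*d^2 + d*(8*n - 60) + 3*n^2 - 36*n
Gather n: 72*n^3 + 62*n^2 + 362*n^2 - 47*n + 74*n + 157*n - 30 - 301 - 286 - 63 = 72*n^3 + 424*n^2 + 184*n - 680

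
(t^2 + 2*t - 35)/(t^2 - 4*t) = (t^2 + 2*t - 35)/(t*(t - 4))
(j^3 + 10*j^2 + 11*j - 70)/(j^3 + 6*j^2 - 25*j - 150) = (j^2 + 5*j - 14)/(j^2 + j - 30)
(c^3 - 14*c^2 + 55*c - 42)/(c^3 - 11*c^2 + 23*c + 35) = (c^2 - 7*c + 6)/(c^2 - 4*c - 5)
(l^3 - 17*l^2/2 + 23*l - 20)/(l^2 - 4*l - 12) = (-l^3 + 17*l^2/2 - 23*l + 20)/(-l^2 + 4*l + 12)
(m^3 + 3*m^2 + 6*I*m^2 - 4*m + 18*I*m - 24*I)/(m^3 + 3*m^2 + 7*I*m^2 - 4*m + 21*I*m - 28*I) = (m + 6*I)/(m + 7*I)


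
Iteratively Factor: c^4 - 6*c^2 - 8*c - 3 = (c + 1)*(c^3 - c^2 - 5*c - 3) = (c + 1)^2*(c^2 - 2*c - 3) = (c + 1)^3*(c - 3)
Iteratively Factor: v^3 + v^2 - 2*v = (v)*(v^2 + v - 2) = v*(v - 1)*(v + 2)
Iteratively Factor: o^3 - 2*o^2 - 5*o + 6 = (o - 3)*(o^2 + o - 2) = (o - 3)*(o + 2)*(o - 1)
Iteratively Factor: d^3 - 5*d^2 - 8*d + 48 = (d - 4)*(d^2 - d - 12) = (d - 4)*(d + 3)*(d - 4)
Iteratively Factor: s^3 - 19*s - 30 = (s + 3)*(s^2 - 3*s - 10) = (s + 2)*(s + 3)*(s - 5)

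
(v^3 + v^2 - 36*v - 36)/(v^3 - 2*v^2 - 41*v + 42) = (v^2 - 5*v - 6)/(v^2 - 8*v + 7)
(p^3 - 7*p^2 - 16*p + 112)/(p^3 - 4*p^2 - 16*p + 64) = (p - 7)/(p - 4)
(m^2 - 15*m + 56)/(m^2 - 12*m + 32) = (m - 7)/(m - 4)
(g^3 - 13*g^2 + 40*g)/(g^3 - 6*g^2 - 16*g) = (g - 5)/(g + 2)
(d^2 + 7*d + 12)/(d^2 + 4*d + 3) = (d + 4)/(d + 1)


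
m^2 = m^2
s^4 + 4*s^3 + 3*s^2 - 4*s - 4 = (s - 1)*(s + 1)*(s + 2)^2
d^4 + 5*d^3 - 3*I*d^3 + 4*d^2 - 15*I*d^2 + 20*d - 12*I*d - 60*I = (d + 5)*(d - 3*I)*(d - 2*I)*(d + 2*I)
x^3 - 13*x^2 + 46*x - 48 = (x - 8)*(x - 3)*(x - 2)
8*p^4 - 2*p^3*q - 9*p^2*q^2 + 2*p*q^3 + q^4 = (-2*p + q)*(-p + q)*(p + q)*(4*p + q)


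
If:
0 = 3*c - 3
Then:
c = 1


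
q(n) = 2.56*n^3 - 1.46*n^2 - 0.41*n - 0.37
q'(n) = 7.68*n^2 - 2.92*n - 0.41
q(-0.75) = -1.96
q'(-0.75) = 6.10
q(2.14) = 17.16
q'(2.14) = 28.51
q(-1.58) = -13.46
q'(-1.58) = 23.38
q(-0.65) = -1.42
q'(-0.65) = 4.73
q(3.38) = 80.42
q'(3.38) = 77.46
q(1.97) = 12.73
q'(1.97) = 23.64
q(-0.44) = -0.69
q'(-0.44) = 2.36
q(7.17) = 865.25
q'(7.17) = 373.47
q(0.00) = -0.37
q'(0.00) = -0.41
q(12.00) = 4208.15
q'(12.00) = 1070.47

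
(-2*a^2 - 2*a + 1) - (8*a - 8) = -2*a^2 - 10*a + 9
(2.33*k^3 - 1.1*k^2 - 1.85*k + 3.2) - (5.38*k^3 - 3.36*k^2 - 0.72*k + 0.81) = -3.05*k^3 + 2.26*k^2 - 1.13*k + 2.39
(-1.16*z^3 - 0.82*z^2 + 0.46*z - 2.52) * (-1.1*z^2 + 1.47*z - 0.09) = 1.276*z^5 - 0.8032*z^4 - 1.607*z^3 + 3.522*z^2 - 3.7458*z + 0.2268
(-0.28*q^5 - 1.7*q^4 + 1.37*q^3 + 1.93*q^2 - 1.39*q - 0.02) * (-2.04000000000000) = 0.5712*q^5 + 3.468*q^4 - 2.7948*q^3 - 3.9372*q^2 + 2.8356*q + 0.0408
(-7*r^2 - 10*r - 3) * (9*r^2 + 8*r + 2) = -63*r^4 - 146*r^3 - 121*r^2 - 44*r - 6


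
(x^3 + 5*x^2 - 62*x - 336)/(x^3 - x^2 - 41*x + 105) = (x^2 - 2*x - 48)/(x^2 - 8*x + 15)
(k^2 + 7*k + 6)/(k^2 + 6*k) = (k + 1)/k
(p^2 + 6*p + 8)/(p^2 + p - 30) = (p^2 + 6*p + 8)/(p^2 + p - 30)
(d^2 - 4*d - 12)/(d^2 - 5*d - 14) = (d - 6)/(d - 7)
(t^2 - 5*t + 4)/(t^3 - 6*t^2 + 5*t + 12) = (t - 1)/(t^2 - 2*t - 3)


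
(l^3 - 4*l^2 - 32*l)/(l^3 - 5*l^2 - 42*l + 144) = l*(l + 4)/(l^2 + 3*l - 18)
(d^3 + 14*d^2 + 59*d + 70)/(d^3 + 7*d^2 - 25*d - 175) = (d + 2)/(d - 5)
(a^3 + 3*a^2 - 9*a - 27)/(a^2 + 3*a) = a - 9/a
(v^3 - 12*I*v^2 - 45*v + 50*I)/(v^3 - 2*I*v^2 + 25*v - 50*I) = (v - 5*I)/(v + 5*I)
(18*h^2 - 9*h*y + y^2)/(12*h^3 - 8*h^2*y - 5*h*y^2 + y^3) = (-3*h + y)/(-2*h^2 + h*y + y^2)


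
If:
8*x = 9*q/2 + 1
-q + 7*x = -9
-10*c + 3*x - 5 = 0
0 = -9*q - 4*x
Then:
No Solution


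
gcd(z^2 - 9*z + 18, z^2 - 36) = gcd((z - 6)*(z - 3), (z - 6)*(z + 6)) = z - 6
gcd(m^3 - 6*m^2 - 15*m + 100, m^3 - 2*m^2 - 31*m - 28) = m + 4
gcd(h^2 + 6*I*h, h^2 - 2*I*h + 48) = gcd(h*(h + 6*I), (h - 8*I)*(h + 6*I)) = h + 6*I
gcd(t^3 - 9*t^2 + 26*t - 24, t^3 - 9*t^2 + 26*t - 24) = t^3 - 9*t^2 + 26*t - 24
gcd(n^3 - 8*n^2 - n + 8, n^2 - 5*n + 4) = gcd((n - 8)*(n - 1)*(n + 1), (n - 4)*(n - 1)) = n - 1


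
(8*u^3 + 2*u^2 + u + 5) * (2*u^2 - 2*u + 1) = 16*u^5 - 12*u^4 + 6*u^3 + 10*u^2 - 9*u + 5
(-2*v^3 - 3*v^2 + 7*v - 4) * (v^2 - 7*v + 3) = -2*v^5 + 11*v^4 + 22*v^3 - 62*v^2 + 49*v - 12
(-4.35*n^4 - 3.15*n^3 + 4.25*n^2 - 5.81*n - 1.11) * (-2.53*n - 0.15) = 11.0055*n^5 + 8.622*n^4 - 10.28*n^3 + 14.0618*n^2 + 3.6798*n + 0.1665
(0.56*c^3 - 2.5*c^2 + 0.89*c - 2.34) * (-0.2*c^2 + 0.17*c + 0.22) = -0.112*c^5 + 0.5952*c^4 - 0.4798*c^3 + 0.0692999999999999*c^2 - 0.202*c - 0.5148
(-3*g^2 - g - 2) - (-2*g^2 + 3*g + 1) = -g^2 - 4*g - 3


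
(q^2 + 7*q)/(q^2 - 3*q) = (q + 7)/(q - 3)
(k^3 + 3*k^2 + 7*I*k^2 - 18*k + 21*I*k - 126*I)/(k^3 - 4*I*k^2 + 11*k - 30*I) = (k^3 + k^2*(3 + 7*I) + k*(-18 + 21*I) - 126*I)/(k^3 - 4*I*k^2 + 11*k - 30*I)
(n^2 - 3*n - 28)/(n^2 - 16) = (n - 7)/(n - 4)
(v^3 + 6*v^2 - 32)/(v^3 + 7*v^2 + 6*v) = (v^3 + 6*v^2 - 32)/(v*(v^2 + 7*v + 6))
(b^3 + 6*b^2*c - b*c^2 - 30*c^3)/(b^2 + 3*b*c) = b + 3*c - 10*c^2/b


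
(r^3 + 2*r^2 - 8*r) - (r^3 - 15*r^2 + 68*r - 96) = 17*r^2 - 76*r + 96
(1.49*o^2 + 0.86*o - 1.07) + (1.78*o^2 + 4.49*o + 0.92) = 3.27*o^2 + 5.35*o - 0.15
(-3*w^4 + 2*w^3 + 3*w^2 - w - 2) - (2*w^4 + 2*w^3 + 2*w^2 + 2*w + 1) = -5*w^4 + w^2 - 3*w - 3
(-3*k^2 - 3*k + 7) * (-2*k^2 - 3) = 6*k^4 + 6*k^3 - 5*k^2 + 9*k - 21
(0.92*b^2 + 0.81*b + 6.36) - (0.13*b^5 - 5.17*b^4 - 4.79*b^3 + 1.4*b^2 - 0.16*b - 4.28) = -0.13*b^5 + 5.17*b^4 + 4.79*b^3 - 0.48*b^2 + 0.97*b + 10.64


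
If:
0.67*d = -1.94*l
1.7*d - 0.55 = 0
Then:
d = 0.32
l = -0.11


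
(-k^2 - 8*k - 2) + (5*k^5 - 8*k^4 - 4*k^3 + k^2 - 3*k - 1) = 5*k^5 - 8*k^4 - 4*k^3 - 11*k - 3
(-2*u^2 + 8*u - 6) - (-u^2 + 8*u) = -u^2 - 6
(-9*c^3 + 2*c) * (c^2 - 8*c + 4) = -9*c^5 + 72*c^4 - 34*c^3 - 16*c^2 + 8*c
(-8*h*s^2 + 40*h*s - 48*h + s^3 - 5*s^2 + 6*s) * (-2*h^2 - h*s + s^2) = 16*h^3*s^2 - 80*h^3*s + 96*h^3 + 6*h^2*s^3 - 30*h^2*s^2 + 36*h^2*s - 9*h*s^4 + 45*h*s^3 - 54*h*s^2 + s^5 - 5*s^4 + 6*s^3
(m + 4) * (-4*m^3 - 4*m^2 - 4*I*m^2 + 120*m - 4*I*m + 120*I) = -4*m^4 - 20*m^3 - 4*I*m^3 + 104*m^2 - 20*I*m^2 + 480*m + 104*I*m + 480*I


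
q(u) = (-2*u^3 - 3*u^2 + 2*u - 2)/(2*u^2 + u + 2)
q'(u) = (-4*u - 1)*(-2*u^3 - 3*u^2 + 2*u - 2)/(2*u^2 + u + 2)^2 + (-6*u^2 - 6*u + 2)/(2*u^2 + u + 2)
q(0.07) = -0.90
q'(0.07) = 1.30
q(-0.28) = -1.47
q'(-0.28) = 1.62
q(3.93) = -4.40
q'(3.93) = -1.11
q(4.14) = -4.63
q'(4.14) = -1.10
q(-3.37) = 1.58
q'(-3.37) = -1.23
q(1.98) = -2.14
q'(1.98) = -1.21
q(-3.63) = 1.90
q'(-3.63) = -1.20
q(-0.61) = -1.82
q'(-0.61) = 0.38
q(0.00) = -1.00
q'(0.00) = 1.50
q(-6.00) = 4.56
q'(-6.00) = -1.08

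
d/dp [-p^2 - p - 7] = -2*p - 1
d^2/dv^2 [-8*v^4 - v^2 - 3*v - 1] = -96*v^2 - 2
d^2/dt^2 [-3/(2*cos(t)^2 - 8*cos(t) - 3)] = 12*(-4*sin(t)^4 + 24*sin(t)^2 - 9*cos(t) + 3*cos(3*t) + 15)/(2*sin(t)^2 + 8*cos(t) + 1)^3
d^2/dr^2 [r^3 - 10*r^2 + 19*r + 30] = 6*r - 20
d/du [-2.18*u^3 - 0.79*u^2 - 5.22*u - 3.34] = -6.54*u^2 - 1.58*u - 5.22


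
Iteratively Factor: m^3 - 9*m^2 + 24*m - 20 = (m - 2)*(m^2 - 7*m + 10) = (m - 5)*(m - 2)*(m - 2)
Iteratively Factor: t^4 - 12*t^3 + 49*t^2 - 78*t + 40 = (t - 4)*(t^3 - 8*t^2 + 17*t - 10) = (t - 4)*(t - 1)*(t^2 - 7*t + 10) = (t - 5)*(t - 4)*(t - 1)*(t - 2)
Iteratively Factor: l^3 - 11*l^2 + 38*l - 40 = (l - 2)*(l^2 - 9*l + 20) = (l - 4)*(l - 2)*(l - 5)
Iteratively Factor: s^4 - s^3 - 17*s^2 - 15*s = (s + 3)*(s^3 - 4*s^2 - 5*s) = s*(s + 3)*(s^2 - 4*s - 5) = s*(s + 1)*(s + 3)*(s - 5)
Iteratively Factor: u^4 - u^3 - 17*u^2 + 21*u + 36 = (u - 3)*(u^3 + 2*u^2 - 11*u - 12) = (u - 3)^2*(u^2 + 5*u + 4) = (u - 3)^2*(u + 4)*(u + 1)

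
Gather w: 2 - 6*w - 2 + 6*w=0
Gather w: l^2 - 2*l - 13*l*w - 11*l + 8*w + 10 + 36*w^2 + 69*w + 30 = l^2 - 13*l + 36*w^2 + w*(77 - 13*l) + 40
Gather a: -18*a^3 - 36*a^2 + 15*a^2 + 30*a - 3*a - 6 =-18*a^3 - 21*a^2 + 27*a - 6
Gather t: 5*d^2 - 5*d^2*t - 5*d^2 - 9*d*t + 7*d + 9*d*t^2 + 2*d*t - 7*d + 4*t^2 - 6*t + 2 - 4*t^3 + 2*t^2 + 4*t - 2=-4*t^3 + t^2*(9*d + 6) + t*(-5*d^2 - 7*d - 2)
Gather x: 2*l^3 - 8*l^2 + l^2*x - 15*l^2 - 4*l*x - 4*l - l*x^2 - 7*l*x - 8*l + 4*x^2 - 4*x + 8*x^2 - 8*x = 2*l^3 - 23*l^2 - 12*l + x^2*(12 - l) + x*(l^2 - 11*l - 12)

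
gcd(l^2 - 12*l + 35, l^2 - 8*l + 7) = l - 7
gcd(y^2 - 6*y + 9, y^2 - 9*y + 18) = y - 3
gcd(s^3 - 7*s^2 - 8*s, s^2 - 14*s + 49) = 1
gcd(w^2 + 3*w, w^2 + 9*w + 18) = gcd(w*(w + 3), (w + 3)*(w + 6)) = w + 3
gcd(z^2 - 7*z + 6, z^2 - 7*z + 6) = z^2 - 7*z + 6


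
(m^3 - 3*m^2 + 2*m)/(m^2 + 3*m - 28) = m*(m^2 - 3*m + 2)/(m^2 + 3*m - 28)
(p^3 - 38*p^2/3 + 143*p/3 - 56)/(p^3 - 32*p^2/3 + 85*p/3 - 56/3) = (p - 3)/(p - 1)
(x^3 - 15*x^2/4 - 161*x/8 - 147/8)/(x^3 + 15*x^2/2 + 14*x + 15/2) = (4*x^2 - 21*x - 49)/(4*(x^2 + 6*x + 5))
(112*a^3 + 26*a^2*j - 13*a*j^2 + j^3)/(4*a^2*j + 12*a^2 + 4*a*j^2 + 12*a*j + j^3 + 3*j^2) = (56*a^2 - 15*a*j + j^2)/(2*a*j + 6*a + j^2 + 3*j)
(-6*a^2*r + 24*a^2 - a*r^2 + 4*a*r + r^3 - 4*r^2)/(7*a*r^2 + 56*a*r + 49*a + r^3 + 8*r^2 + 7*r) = (-6*a^2*r + 24*a^2 - a*r^2 + 4*a*r + r^3 - 4*r^2)/(7*a*r^2 + 56*a*r + 49*a + r^3 + 8*r^2 + 7*r)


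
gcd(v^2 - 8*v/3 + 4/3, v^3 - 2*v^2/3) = v - 2/3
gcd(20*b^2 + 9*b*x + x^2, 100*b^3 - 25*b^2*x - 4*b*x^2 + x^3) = 5*b + x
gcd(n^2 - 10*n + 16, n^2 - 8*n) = n - 8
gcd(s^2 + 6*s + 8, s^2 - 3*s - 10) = s + 2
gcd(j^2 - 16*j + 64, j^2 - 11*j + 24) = j - 8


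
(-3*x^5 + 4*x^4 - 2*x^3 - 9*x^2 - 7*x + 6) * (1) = -3*x^5 + 4*x^4 - 2*x^3 - 9*x^2 - 7*x + 6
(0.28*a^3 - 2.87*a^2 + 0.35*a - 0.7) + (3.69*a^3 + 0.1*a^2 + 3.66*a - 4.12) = 3.97*a^3 - 2.77*a^2 + 4.01*a - 4.82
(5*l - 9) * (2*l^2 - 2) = 10*l^3 - 18*l^2 - 10*l + 18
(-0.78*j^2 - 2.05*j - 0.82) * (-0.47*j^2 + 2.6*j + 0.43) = 0.3666*j^4 - 1.0645*j^3 - 5.28*j^2 - 3.0135*j - 0.3526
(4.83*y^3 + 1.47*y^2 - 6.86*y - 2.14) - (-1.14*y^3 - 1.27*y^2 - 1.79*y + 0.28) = 5.97*y^3 + 2.74*y^2 - 5.07*y - 2.42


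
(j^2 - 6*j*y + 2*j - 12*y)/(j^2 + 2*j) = (j - 6*y)/j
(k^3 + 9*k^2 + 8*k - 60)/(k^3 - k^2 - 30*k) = (k^2 + 4*k - 12)/(k*(k - 6))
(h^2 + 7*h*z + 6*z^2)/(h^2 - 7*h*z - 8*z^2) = (-h - 6*z)/(-h + 8*z)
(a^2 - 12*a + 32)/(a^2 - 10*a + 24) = (a - 8)/(a - 6)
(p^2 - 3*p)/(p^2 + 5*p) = (p - 3)/(p + 5)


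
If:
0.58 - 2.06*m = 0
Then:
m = 0.28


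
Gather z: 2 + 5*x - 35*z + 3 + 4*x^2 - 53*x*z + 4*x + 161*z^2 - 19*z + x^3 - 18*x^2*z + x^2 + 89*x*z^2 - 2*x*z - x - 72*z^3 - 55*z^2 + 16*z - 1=x^3 + 5*x^2 + 8*x - 72*z^3 + z^2*(89*x + 106) + z*(-18*x^2 - 55*x - 38) + 4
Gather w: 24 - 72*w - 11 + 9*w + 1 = 14 - 63*w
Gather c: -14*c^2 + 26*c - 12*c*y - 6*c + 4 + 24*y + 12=-14*c^2 + c*(20 - 12*y) + 24*y + 16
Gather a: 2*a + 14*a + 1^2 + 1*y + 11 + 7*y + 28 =16*a + 8*y + 40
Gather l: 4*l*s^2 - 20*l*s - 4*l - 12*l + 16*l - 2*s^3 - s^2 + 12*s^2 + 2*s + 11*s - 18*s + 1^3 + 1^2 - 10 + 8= l*(4*s^2 - 20*s) - 2*s^3 + 11*s^2 - 5*s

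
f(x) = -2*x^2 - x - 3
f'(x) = -4*x - 1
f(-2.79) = -15.78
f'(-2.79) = 10.16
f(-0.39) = -2.91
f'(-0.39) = 0.56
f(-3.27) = -21.12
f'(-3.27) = 12.08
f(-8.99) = -155.65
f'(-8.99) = 34.96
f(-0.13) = -2.90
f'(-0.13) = -0.48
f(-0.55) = -3.06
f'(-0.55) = 1.20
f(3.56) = -31.91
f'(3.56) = -15.24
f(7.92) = -136.37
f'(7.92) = -32.68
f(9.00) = -174.00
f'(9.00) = -37.00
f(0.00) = -3.00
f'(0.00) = -1.00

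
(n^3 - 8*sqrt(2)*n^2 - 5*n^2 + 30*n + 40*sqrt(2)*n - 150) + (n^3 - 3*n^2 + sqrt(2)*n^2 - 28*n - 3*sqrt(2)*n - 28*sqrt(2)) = 2*n^3 - 7*sqrt(2)*n^2 - 8*n^2 + 2*n + 37*sqrt(2)*n - 150 - 28*sqrt(2)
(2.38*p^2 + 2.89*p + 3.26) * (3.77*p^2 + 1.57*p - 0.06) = 8.9726*p^4 + 14.6319*p^3 + 16.6847*p^2 + 4.9448*p - 0.1956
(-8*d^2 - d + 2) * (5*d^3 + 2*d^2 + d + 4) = -40*d^5 - 21*d^4 - 29*d^2 - 2*d + 8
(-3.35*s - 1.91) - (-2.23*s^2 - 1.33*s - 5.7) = 2.23*s^2 - 2.02*s + 3.79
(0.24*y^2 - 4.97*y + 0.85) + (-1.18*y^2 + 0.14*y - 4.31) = -0.94*y^2 - 4.83*y - 3.46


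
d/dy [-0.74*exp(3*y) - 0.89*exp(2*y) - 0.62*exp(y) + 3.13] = (-2.22*exp(2*y) - 1.78*exp(y) - 0.62)*exp(y)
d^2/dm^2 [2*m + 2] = 0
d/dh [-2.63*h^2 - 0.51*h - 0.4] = -5.26*h - 0.51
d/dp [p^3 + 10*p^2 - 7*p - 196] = 3*p^2 + 20*p - 7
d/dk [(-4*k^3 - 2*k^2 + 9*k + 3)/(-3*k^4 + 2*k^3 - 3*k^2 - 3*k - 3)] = (-12*k^6 - 12*k^5 + 97*k^4 + 24*k^3 + 51*k^2 + 30*k - 18)/(9*k^8 - 12*k^7 + 22*k^6 + 6*k^5 + 15*k^4 + 6*k^3 + 27*k^2 + 18*k + 9)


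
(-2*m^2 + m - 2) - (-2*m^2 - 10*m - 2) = 11*m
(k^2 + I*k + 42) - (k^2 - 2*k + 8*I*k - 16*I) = 2*k - 7*I*k + 42 + 16*I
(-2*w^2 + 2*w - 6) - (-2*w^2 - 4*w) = 6*w - 6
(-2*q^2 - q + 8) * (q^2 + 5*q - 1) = -2*q^4 - 11*q^3 + 5*q^2 + 41*q - 8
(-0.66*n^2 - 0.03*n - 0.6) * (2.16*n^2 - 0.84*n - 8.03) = -1.4256*n^4 + 0.4896*n^3 + 4.029*n^2 + 0.7449*n + 4.818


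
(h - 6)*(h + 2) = h^2 - 4*h - 12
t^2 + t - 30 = (t - 5)*(t + 6)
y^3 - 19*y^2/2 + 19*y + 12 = (y - 6)*(y - 4)*(y + 1/2)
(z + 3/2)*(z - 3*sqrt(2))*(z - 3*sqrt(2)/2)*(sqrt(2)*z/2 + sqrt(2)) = sqrt(2)*z^4/2 - 9*z^3/2 + 7*sqrt(2)*z^3/4 - 63*z^2/4 + 6*sqrt(2)*z^2 - 27*z/2 + 63*sqrt(2)*z/4 + 27*sqrt(2)/2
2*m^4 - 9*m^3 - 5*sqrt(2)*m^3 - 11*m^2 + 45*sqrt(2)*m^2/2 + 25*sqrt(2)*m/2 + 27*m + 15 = (m - 5)*(m - 3*sqrt(2))*(sqrt(2)*m + 1)*(sqrt(2)*m + sqrt(2)/2)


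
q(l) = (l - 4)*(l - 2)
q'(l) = 2*l - 6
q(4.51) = 1.28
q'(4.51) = 3.02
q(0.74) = 4.11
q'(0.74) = -4.52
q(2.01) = -0.02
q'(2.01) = -1.98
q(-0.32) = 10.02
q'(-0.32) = -6.64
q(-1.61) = 20.25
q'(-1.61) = -9.22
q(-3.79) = 45.10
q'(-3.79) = -13.58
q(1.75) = 0.56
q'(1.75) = -2.50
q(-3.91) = 46.75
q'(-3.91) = -13.82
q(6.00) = 8.00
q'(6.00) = 6.00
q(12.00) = 80.00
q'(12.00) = 18.00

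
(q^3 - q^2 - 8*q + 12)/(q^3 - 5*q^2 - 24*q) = (q^2 - 4*q + 4)/(q*(q - 8))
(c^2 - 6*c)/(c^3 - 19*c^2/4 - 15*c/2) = 4/(4*c + 5)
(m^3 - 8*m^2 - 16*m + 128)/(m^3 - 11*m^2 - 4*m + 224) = (m - 4)/(m - 7)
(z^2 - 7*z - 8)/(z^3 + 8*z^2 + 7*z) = (z - 8)/(z*(z + 7))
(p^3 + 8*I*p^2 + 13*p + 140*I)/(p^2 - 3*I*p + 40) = (p^2 + 3*I*p + 28)/(p - 8*I)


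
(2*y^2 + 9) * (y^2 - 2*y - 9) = 2*y^4 - 4*y^3 - 9*y^2 - 18*y - 81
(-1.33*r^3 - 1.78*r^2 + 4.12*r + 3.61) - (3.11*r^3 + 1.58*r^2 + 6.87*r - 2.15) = -4.44*r^3 - 3.36*r^2 - 2.75*r + 5.76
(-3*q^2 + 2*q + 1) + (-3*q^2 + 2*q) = -6*q^2 + 4*q + 1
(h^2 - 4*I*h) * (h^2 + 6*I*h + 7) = h^4 + 2*I*h^3 + 31*h^2 - 28*I*h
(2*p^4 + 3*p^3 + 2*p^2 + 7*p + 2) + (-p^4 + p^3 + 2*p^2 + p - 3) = p^4 + 4*p^3 + 4*p^2 + 8*p - 1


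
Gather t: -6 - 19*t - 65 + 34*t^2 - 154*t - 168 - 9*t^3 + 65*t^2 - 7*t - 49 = -9*t^3 + 99*t^2 - 180*t - 288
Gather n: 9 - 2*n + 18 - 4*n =27 - 6*n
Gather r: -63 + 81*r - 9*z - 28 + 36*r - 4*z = 117*r - 13*z - 91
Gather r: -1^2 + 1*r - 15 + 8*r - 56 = 9*r - 72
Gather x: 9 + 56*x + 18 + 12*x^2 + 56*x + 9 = 12*x^2 + 112*x + 36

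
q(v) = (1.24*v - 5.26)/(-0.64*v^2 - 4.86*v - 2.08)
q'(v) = (1.24*v - 5.26)*(1.28*v + 4.86)/(-0.64*v^2 - 4.86*v - 2.08)^2 + 1.24/(-0.64*v^2 - 4.86*v - 2.08)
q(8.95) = -0.06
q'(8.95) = -0.00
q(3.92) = 0.01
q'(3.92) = -0.04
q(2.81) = 0.09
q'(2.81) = -0.09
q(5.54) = -0.03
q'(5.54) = -0.02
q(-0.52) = -21.54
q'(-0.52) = -325.02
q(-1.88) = -1.58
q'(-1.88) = -0.55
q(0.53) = 0.95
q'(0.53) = -1.35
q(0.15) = 1.80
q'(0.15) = -3.65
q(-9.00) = 1.61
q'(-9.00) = 0.93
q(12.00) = -0.06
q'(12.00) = 0.00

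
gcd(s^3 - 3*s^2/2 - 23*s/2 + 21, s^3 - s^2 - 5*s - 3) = s - 3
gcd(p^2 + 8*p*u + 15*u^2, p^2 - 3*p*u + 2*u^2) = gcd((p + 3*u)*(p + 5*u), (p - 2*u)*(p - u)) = 1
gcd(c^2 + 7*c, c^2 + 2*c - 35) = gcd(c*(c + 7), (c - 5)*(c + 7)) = c + 7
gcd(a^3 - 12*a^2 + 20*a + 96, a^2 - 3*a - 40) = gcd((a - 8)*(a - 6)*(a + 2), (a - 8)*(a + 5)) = a - 8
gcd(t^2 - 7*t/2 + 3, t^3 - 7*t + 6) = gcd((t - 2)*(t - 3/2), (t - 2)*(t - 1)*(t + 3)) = t - 2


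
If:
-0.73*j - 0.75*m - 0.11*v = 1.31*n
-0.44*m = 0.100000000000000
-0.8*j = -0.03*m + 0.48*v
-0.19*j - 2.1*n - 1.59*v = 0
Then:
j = 0.08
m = -0.23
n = 0.10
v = -0.14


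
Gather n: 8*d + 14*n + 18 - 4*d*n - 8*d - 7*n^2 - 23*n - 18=-7*n^2 + n*(-4*d - 9)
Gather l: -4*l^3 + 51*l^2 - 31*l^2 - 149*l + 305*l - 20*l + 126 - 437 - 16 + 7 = -4*l^3 + 20*l^2 + 136*l - 320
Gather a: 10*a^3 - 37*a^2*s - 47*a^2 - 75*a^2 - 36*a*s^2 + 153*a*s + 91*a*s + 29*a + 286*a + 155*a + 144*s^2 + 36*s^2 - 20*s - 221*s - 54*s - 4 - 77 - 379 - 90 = 10*a^3 + a^2*(-37*s - 122) + a*(-36*s^2 + 244*s + 470) + 180*s^2 - 295*s - 550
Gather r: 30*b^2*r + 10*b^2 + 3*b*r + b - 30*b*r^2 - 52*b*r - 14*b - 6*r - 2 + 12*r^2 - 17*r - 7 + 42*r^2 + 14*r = 10*b^2 - 13*b + r^2*(54 - 30*b) + r*(30*b^2 - 49*b - 9) - 9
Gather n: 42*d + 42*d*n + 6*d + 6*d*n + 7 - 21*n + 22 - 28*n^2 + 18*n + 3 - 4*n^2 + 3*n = 48*d*n + 48*d - 32*n^2 + 32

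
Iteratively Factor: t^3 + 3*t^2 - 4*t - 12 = (t + 2)*(t^2 + t - 6) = (t + 2)*(t + 3)*(t - 2)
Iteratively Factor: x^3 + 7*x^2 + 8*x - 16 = (x - 1)*(x^2 + 8*x + 16) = (x - 1)*(x + 4)*(x + 4)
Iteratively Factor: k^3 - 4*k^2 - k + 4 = (k + 1)*(k^2 - 5*k + 4) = (k - 4)*(k + 1)*(k - 1)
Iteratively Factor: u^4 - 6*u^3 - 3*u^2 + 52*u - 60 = (u - 5)*(u^3 - u^2 - 8*u + 12) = (u - 5)*(u + 3)*(u^2 - 4*u + 4) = (u - 5)*(u - 2)*(u + 3)*(u - 2)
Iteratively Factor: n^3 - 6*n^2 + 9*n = (n)*(n^2 - 6*n + 9) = n*(n - 3)*(n - 3)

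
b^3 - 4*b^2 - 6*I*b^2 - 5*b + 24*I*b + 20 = (b - 4)*(b - 5*I)*(b - I)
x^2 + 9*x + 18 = (x + 3)*(x + 6)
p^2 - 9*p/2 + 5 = (p - 5/2)*(p - 2)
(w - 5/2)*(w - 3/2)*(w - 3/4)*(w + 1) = w^4 - 15*w^3/4 + 2*w^2 + 63*w/16 - 45/16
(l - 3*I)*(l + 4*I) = l^2 + I*l + 12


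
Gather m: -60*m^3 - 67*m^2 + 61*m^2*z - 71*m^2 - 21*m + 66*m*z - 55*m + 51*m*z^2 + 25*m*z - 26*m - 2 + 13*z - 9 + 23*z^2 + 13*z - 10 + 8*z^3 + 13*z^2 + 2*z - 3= -60*m^3 + m^2*(61*z - 138) + m*(51*z^2 + 91*z - 102) + 8*z^3 + 36*z^2 + 28*z - 24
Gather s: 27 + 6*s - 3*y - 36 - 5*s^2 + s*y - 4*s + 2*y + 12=-5*s^2 + s*(y + 2) - y + 3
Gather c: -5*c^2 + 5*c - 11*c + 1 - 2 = -5*c^2 - 6*c - 1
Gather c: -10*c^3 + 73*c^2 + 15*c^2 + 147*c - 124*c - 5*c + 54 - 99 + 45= -10*c^3 + 88*c^2 + 18*c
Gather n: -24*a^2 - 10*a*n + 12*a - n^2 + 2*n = -24*a^2 + 12*a - n^2 + n*(2 - 10*a)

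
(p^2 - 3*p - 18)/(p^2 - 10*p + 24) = (p + 3)/(p - 4)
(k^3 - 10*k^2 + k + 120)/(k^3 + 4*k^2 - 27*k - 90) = (k - 8)/(k + 6)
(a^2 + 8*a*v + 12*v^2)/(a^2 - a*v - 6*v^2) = (-a - 6*v)/(-a + 3*v)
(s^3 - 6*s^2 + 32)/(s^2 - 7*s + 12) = (s^2 - 2*s - 8)/(s - 3)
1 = 1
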